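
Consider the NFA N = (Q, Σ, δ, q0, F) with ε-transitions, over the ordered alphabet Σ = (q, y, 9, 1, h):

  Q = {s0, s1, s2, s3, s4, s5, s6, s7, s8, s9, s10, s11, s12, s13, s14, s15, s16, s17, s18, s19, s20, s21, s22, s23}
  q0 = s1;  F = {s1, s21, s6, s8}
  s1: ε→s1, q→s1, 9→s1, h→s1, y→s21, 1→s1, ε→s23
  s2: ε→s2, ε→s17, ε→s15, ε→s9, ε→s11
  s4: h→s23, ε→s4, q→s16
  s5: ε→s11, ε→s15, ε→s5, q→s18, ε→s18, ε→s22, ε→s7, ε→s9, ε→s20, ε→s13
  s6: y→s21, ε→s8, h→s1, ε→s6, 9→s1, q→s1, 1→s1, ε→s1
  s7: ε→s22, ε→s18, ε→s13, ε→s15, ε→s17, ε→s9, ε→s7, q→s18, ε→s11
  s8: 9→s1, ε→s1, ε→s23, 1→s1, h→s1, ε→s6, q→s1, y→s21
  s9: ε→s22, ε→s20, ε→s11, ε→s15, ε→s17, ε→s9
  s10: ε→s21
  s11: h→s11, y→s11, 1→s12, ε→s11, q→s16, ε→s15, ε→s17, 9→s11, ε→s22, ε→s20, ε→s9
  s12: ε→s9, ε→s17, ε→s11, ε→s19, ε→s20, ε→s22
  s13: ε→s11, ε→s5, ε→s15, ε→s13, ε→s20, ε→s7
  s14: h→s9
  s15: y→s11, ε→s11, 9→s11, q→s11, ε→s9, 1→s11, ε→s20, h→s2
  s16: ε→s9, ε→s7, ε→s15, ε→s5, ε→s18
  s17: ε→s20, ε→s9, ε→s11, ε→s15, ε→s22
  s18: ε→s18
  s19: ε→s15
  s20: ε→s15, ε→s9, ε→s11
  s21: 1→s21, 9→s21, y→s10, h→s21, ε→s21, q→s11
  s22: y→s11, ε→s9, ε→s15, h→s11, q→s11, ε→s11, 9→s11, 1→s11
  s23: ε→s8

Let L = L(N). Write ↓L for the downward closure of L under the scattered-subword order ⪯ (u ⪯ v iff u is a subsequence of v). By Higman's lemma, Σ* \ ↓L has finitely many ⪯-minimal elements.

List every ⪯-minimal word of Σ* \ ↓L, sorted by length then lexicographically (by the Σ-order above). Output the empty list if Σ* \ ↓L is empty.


A = [yq].

|Q|=24, |F|=4, |δ|=119 (79 ε).
min D↑ (3 st, q0=0, F={2}): 0:q→0,y→1,9→0,1→0,h→0 1:q→2,y→1,9→1,1→1,h→1 2:q→2,y→2,9→2,1→2,h→2.
'yq': |S_i|=[20, 16, 14] end={s11,s12,s13,s15,s16,s17,s18,s19,s2,s20,s22,s5,…} — reject; 2/2 del acc.
1 minimals (antichain).


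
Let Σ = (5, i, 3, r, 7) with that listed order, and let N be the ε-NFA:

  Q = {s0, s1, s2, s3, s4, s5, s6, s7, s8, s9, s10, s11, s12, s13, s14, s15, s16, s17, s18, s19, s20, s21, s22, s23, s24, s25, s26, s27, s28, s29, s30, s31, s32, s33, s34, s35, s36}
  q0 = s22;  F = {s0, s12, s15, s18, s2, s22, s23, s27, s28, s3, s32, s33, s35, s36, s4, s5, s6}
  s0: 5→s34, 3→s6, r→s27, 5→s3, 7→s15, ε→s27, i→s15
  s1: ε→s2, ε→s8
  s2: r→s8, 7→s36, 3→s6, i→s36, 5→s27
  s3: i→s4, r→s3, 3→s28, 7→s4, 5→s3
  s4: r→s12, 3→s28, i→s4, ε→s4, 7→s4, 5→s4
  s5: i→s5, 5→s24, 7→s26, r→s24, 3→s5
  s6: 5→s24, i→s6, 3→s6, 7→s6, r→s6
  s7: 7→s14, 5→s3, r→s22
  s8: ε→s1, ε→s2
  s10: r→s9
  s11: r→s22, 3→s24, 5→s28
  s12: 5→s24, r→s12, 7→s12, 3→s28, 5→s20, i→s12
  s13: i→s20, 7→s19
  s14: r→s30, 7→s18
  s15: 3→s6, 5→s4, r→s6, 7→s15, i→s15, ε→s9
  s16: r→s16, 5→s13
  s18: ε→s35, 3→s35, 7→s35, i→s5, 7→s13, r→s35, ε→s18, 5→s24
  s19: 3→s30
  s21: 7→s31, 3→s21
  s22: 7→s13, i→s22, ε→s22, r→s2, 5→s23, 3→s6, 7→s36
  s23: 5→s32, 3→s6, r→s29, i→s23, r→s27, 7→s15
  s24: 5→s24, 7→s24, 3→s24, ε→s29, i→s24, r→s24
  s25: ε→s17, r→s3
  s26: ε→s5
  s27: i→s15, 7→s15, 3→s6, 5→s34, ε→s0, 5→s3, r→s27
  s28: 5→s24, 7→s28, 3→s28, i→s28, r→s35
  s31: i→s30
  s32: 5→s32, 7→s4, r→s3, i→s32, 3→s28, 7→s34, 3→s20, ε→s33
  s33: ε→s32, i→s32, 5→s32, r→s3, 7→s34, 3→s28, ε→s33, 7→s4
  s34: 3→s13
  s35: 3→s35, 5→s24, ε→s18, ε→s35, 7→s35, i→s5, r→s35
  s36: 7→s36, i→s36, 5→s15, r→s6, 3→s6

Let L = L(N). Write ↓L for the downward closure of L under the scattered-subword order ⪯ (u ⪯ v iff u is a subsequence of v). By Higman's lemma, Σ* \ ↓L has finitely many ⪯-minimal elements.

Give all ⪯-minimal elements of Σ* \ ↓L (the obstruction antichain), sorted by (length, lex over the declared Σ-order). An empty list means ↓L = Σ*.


|Q|=37, |F|=17, |δ|=137 (19 ε).
min D↑ (15 st, q0=0, F={8}): 0:5→1,i→0,3→2,r→3,7→4 1:5→5,i→1,3→2,r→6,7→7 2:5→8,i→2,3→2,r→2,7→2 3:5→6,i→4,3→2,r→3,7→4 4:5→7,i→4,3→2,r→2,7→4 5:5→5,i→5,3→9,r→10,7→11 6:5→10,i→7,3→2,r→6,7→7 7:5→11,i→7,3→2,r→2,7→7 8:5→8,i→8,3→8,r→8,7→8 9:5→8,i→9,3→9,r→12,7→9 10:5→10,i→11,3→9,r→10,7→11 11:5→11,i→11,3→9,r→13,7→11 12:5→8,i→14,3→12,r→12,7→12 13:5→8,i→13,3→9,r→13,7→13 14:5→8,i→14,3→14,r→8,7→14.
'35': |S_i|=[28, 12, 2] end={s24,s29} — reject; 2/2 del acc.
'7r5': |S_i|=[28, 18, 13, 3] end={s20,s24,s29} rej; 3/3 del acc.
'rir5': run [28, 24, 17, 13, 3] end={s20,s24,s29} rej; 4/4 deletions ∈↓L.
'553rir': run [28, 23, 17, 11, 10, 5, 2] end={s24,s29} rej; 6/6 deletions ∈↓L.
4 minimals (antichain).

Antichain: [35, 7r5, rir5, 553rir].


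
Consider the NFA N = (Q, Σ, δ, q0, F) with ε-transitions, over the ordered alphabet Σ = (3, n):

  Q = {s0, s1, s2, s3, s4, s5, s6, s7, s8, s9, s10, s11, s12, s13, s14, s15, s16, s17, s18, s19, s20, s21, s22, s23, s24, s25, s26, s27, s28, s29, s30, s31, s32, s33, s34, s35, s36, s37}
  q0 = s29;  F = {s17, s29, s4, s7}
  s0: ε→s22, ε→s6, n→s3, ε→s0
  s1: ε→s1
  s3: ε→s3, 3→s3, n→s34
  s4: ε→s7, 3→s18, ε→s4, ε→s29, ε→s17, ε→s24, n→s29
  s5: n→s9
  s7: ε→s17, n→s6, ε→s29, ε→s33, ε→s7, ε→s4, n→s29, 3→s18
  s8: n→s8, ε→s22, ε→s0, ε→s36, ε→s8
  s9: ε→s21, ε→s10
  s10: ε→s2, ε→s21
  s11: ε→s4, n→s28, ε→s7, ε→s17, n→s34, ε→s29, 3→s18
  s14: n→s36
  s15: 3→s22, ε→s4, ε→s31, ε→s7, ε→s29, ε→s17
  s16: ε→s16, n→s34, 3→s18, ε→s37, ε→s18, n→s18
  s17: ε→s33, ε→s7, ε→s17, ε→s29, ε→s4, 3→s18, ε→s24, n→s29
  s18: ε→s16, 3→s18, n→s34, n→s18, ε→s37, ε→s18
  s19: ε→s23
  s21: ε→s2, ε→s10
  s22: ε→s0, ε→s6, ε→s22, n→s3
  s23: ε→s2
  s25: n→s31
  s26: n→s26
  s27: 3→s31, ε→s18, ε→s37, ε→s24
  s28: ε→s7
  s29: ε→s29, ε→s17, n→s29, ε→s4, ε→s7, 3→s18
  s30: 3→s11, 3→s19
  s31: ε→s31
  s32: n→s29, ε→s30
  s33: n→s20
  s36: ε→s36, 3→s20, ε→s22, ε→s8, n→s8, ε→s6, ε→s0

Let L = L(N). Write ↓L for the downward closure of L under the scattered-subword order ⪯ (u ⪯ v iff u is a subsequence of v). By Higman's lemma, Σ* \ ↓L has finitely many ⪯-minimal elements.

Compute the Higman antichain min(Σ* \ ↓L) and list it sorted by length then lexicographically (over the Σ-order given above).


A = [3].

|Q|=38, |F|=4, |δ|=101 (66 ε).
min D↑ (2 st, q0=0, F={1}): 0:3→1,n→0 1:3→1,n→1 [Hopcroft].
'3': |S_i|=[12, 4] end={s16,s18,s34,s37} — reject; 1/1 del acc.
1 minimals (antichain).


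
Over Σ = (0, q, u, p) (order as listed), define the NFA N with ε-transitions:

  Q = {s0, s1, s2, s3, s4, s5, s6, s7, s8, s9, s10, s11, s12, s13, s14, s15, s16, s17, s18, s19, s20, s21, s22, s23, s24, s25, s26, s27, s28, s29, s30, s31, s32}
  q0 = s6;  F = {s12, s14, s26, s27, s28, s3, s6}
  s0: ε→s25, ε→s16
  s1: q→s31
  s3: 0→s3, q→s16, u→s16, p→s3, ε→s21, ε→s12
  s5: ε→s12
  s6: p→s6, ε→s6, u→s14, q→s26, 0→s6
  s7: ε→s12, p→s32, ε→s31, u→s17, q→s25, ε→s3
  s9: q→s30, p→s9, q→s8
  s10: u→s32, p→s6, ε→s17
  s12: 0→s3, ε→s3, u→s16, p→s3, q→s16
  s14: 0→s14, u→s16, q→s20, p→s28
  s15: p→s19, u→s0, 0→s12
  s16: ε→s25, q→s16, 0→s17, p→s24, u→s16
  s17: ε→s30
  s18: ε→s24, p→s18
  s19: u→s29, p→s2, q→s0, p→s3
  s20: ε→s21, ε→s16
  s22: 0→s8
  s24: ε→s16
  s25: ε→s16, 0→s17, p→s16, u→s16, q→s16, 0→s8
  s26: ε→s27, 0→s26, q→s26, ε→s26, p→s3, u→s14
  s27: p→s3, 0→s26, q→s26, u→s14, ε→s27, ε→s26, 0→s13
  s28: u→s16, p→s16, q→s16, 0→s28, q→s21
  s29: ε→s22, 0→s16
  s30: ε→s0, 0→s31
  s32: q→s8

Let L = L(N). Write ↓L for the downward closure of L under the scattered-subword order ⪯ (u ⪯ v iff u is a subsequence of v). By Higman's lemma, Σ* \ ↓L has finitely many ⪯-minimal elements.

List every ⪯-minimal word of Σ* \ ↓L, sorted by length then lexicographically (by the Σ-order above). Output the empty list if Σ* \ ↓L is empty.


A = [uq, uu, qpq, qpu, upp].

|Q|=33, |F|=7, |δ|=84 (24 ε).
min D↑ (6 st, q0=0, F={4}): 0:0→0,q→1,u→2,p→0 1:0→1,q→1,u→2,p→3 2:0→2,q→4,u→4,p→5 3:0→3,q→4,u→4,p→3 4:0→4,q→4,u→4,p→4 5:0→5,q→4,u→4,p→4 [Hopcroft].
'uq': N↓-sim [18, 12, 10] end={s0,s16,s17,s20,s21,s24,s25,s30,s31,s8} rej; 2/2 deletions ∈↓L.
'uu': run [18, 12, 8] end={s0,s16,s17,s24,s25,s30,s31,s8} rej; 2/2 single-dels accept.
'qpq': N↓-sim [18, 17, 12, 9] end={s0,s16,s17,s21,s24,s25,s30,s31,s8} — reject; 3/3 deletions ∈↓L.
'qpu': N↓-sim [18, 17, 12, 8] end={s0,s16,s17,s24,s25,s30,s31,s8} rej; 3/3 deletions ∈↓L.
'upp': N↓-sim [18, 12, 10, 8] end={s0,s16,s17,s24,s25,s30,s31,s8} — reject; 3/3 del acc.
5 minimals (antichain).


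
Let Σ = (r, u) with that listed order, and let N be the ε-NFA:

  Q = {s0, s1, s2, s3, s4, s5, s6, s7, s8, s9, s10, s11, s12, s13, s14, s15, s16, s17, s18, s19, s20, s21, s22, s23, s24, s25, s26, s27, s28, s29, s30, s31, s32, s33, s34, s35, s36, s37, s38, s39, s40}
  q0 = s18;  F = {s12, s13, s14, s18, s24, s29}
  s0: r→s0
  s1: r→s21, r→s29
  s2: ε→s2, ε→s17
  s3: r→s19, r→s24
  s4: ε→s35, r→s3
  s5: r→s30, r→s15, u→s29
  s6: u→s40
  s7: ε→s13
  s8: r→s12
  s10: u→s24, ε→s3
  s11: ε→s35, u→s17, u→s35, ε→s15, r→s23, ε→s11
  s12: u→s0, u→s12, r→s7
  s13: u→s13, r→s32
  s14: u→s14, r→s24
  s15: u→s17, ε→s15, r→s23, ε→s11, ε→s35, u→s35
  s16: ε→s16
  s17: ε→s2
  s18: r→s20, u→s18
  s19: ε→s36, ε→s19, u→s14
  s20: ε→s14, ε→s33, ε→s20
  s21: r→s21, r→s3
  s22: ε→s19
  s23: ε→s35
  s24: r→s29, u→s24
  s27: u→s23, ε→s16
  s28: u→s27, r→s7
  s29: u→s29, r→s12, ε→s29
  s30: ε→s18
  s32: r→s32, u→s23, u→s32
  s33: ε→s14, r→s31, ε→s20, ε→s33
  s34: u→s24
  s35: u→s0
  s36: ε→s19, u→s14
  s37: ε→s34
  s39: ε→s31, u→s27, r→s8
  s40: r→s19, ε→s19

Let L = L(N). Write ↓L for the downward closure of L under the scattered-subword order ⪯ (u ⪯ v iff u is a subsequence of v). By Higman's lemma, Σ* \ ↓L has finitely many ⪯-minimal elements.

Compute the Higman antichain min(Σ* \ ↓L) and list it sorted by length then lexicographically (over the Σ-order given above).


|Q|=41, |F|=6, |δ|=77 (30 ε).
min D↑ (7 st, q0=0, F={6}): 0:r→1,u→0 1:r→2,u→1 2:r→3,u→2 3:r→4,u→3 4:r→5,u→4 5:r→6,u→5 6:r→6,u→6.
'rrrrrr': run [14, 13, 10, 8, 7, 6, 4] end={s0,s23,s32,s35} rej; 6/6 single-dels accept.
1 obstructions.

min(Σ*\↓L) = [rrrrrr].


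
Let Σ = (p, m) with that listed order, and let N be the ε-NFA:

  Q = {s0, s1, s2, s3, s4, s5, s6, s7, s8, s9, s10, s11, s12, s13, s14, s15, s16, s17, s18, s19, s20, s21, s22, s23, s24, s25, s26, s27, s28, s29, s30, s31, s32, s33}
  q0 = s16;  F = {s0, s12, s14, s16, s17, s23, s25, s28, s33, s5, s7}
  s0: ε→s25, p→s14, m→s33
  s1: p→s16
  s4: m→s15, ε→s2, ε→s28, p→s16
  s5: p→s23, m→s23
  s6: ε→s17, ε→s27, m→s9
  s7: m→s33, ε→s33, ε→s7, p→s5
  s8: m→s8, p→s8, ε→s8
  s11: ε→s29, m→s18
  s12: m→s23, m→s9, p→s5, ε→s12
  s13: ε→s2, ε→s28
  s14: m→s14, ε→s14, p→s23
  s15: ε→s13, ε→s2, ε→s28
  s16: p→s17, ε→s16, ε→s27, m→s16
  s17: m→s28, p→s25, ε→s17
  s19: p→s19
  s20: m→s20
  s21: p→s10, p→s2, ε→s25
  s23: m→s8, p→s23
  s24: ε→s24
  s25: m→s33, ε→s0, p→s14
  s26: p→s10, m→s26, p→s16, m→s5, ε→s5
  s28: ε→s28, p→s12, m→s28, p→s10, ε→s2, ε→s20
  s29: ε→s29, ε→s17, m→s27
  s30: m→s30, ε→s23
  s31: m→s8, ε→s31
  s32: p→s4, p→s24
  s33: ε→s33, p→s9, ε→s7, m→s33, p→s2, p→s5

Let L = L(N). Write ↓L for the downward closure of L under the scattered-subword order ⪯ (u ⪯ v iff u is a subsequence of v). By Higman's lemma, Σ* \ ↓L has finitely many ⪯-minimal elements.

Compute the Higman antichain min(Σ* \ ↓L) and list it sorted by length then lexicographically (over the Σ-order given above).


|Q|=34, |F|=11, |δ|=78 (32 ε).
min D↑ (10 st, q0=0, F={9}): 0:p→1,m→0 1:p→2,m→3 2:p→4,m→5 3:p→6,m→3 4:p→7,m→4 5:p→8,m→5 6:p→8,m→7 7:p→7,m→9 8:p→7,m→7 9:p→9,m→9 [Hopcroft].
'ppppm': |S_i|=[17, 15, 12, 6, 2, 1] end={s8} — reject; 5/5 del acc.
'pmpmm': run [17, 15, 12, 7, 3, 1] end={s8} rej; 5/5 deletions ∈↓L.
2 obstructions.

A = [ppppm, pmpmm].


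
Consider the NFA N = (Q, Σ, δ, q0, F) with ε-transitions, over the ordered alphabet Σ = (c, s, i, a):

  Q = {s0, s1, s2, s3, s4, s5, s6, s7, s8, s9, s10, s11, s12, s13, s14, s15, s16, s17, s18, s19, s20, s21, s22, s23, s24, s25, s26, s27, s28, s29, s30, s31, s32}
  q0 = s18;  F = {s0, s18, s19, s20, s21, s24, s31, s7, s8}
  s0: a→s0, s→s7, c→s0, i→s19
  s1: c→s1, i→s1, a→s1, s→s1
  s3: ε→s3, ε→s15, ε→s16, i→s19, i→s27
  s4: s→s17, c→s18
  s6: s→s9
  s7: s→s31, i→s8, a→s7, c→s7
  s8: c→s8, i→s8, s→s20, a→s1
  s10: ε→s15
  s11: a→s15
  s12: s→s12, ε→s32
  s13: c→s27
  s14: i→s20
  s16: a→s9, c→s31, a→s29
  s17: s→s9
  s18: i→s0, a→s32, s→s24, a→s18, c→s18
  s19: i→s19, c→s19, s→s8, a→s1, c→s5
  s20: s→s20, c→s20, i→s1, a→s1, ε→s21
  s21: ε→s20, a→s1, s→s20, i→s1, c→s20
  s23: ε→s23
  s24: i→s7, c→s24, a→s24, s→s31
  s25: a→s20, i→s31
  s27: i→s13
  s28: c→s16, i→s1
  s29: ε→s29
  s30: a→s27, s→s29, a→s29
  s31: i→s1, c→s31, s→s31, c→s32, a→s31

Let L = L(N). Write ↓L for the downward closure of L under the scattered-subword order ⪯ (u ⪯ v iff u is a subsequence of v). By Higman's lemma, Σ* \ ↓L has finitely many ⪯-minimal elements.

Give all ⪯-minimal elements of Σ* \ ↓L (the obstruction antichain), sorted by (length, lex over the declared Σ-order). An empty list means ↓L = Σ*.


min(Σ*\↓L) = [ssi, iia].

|Q|=33, |F|=9, |δ|=73 (9 ε).
min D↑ (9 st, q0=0, F={6}): 0:c→0,s→1,i→2,a→0 1:c→1,s→3,i→4,a→1 2:c→2,s→4,i→5,a→2 3:c→3,s→3,i→6,a→3 4:c→4,s→3,i→7,a→4 5:c→5,s→7,i→5,a→6 6:c→6,s→6,i→6,a→6 7:c→7,s→8,i→7,a→6 8:c→8,s→8,i→6,a→6 (ε-aug+det+¬).
'ssi': |S_i|=[12, 8, 5, 1] end={s1} — reject; 3/3 del acc.
'iia': N↓-sim [12, 10, 6, 1] end={s1} rej; 3/3 del acc.
2 words, ⪯-incomp.


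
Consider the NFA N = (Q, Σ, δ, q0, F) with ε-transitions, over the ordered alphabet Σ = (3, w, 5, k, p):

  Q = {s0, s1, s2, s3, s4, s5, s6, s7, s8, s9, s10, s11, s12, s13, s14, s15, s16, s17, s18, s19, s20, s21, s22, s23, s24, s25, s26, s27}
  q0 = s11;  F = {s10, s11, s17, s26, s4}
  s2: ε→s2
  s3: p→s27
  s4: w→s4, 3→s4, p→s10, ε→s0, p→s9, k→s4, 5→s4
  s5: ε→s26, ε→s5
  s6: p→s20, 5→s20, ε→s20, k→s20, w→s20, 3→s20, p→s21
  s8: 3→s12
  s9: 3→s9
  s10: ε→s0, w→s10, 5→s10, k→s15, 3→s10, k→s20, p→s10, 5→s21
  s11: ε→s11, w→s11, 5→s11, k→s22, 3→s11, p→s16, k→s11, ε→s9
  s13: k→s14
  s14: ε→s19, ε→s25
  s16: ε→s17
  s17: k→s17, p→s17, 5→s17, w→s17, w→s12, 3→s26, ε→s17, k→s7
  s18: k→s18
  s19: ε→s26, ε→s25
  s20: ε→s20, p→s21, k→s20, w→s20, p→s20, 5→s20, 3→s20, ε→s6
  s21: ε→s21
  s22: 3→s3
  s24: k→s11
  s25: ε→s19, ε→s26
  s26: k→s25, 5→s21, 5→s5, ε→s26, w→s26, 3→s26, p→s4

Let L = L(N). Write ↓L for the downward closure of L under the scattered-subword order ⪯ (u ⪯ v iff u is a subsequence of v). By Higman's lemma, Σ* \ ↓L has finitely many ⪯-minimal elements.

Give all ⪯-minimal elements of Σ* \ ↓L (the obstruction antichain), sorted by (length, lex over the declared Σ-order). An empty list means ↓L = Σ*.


Antichain: [p3ppk].

|Q|=28, |F|=5, |δ|=71 (20 ε).
min D↑ (6 st, q0=0, F={5}): 0:3→0,w→0,5→0,k→0,p→1 1:3→2,w→1,5→1,k→1,p→1 2:3→2,w→2,5→2,k→2,p→3 3:3→3,w→3,5→3,k→3,p→4 4:3→4,w→4,5→4,k→5,p→4 5:3→5,w→5,5→5,k→5,p→5 [Hopcroft].
'p3ppk': N↓-sim [20, 17, 12, 8, 7, 4] end={s15,s20,s21,s6} ∉↓L; 5/5 deletions ∈↓L.
1 words, ⪯-incomp.


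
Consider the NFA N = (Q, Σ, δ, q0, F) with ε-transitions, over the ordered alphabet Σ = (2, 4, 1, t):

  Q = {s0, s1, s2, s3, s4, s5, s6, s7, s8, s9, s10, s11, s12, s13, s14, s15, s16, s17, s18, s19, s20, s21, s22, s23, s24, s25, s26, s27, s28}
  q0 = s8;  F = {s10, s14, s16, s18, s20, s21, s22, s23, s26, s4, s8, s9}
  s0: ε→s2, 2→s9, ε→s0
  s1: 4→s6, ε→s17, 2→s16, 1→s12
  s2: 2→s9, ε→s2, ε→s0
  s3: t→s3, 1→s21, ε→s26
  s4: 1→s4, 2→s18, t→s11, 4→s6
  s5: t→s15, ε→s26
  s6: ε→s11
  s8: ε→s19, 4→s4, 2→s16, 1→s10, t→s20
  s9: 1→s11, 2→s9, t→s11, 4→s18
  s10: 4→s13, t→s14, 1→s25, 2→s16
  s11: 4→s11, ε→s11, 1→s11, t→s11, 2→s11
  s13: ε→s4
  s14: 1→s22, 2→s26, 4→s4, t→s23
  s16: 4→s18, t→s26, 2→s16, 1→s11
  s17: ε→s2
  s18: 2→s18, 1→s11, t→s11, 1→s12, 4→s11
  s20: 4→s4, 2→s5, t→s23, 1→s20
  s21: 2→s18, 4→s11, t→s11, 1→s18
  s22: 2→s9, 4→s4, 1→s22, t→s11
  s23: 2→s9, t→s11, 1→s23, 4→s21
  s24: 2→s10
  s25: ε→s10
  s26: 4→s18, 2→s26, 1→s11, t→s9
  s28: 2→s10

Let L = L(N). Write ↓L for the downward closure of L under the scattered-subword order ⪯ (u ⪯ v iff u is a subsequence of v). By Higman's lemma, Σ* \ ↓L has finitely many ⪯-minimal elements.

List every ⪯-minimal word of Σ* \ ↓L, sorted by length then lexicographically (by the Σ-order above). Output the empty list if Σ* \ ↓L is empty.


|Q|=29, |F|=12, |δ|=76 (13 ε).
min D↑ (13 st, q0=0, F={6}): 0:2→1,4→2,1→3,t→4 1:2→1,4→5,1→6,t→7 2:2→5,4→6,1→2,t→6 3:2→1,4→2,1→3,t→8 4:2→7,4→2,1→4,t→9 5:2→5,4→6,1→6,t→6 6:2→6,4→6,1→6,t→6 7:2→7,4→5,1→6,t→10 8:2→7,4→2,1→11,t→9 9:2→10,4→12,1→9,t→6 10:2→10,4→5,1→6,t→6 11:2→10,4→2,1→11,t→6 12:2→5,4→6,1→5,t→6 [Hopcroft].
'21': run [20, 8, 2] end={s11,s12} ∉↓L; 2/2 single-dels accept.
'44': N↓-sim [20, 7, 2] end={s11,s6} — reject; 2/2 deletions ∈↓L.
'4t': N↓-sim [20, 7, 1] end={s11} — reject; 2/2 del acc.
'ttt': run [20, 14, 7, 1] end={s11} — reject; 3/3 del acc.
'1t1t': |S_i|=[20, 18, 12, 9, 1] end={s11} — reject; 4/4 del acc.
'tt411': |S_i|=[20, 14, 7, 4, 3, 2] end={s11,s12} ∉↓L; 5/5 deletions ∈↓L.
6 minimals (antichain).

min(Σ*\↓L) = [21, 44, 4t, ttt, 1t1t, tt411].


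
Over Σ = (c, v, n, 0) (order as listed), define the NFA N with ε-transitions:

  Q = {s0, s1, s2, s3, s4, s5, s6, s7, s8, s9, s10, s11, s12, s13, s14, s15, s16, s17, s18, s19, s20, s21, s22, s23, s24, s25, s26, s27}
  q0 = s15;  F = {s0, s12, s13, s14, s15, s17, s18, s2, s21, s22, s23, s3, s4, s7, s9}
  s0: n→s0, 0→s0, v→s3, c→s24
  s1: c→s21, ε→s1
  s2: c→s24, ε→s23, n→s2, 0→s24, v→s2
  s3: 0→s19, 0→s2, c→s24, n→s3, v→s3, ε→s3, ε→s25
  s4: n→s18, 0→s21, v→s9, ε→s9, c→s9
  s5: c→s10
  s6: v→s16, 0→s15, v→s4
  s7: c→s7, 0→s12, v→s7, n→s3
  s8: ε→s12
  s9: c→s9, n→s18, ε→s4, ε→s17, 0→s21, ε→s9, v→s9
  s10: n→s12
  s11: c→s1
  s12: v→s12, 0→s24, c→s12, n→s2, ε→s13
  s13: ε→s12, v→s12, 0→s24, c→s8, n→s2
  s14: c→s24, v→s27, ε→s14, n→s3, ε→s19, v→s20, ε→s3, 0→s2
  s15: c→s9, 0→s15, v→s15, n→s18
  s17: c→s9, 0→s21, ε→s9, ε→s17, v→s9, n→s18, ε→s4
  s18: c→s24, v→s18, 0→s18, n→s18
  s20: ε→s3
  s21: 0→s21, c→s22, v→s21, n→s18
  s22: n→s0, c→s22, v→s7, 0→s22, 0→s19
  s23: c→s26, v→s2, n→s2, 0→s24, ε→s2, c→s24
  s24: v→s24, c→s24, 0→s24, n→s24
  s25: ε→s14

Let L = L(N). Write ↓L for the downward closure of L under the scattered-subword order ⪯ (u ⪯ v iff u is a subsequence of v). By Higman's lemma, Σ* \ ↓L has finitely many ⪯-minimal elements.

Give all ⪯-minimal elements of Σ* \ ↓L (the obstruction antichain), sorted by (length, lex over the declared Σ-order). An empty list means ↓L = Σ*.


|Q|=28, |F|=15, |δ|=95 (20 ε).
min D↑ (11 st, q0=0, F={4}): 0:c→1,v→0,n→2,0→0 1:c→1,v→1,n→2,0→3 2:c→4,v→2,n→2,0→2 3:c→5,v→3,n→2,0→3 4:c→4,v→4,n→4,0→4 5:c→5,v→6,n→7,0→5 6:c→6,v→6,n→8,0→9 7:c→4,v→8,n→7,0→7 8:c→4,v→8,n→8,0→10 9:c→9,v→9,n→10,0→4 10:c→4,v→10,n→10,0→4 [Hopcroft].
'nc': run [22, 12, 2] end={s24,s26} rej; 2/2 del acc.
'c0cv00': |S_i|=[22, 21, 18, 16, 14, 8, 1] end={s24} rej; 6/6 deletions ∈↓L.
2 minimals (antichain).

min(Σ*\↓L) = [nc, c0cv00].


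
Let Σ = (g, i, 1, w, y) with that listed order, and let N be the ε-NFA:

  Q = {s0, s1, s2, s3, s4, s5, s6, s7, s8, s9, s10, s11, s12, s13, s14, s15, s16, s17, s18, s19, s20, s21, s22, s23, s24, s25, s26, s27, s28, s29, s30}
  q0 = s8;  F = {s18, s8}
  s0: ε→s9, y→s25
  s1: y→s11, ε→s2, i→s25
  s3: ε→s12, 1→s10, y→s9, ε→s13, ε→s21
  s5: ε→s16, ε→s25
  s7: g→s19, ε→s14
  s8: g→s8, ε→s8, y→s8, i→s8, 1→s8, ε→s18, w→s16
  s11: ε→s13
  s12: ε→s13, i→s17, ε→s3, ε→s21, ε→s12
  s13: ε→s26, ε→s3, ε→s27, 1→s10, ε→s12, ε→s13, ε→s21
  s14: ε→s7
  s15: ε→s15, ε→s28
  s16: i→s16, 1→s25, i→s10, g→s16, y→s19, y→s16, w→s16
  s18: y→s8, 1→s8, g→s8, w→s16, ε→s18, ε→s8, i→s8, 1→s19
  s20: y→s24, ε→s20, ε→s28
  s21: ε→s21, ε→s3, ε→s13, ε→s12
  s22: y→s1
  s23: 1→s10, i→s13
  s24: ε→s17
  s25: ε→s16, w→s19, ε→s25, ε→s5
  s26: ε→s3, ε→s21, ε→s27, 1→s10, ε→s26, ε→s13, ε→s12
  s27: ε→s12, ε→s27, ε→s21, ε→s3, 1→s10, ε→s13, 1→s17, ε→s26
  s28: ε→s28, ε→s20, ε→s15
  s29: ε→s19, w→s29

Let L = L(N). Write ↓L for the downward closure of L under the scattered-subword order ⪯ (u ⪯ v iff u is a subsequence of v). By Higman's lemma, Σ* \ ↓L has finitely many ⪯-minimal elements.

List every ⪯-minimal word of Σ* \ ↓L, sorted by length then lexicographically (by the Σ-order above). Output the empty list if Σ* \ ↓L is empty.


|Q|=31, |F|=2, |δ|=87 (52 ε).
min D↑ (2 st, q0=0, F={1}): 0:g→0,i→0,1→0,w→1,y→0 1:g→1,i→1,1→1,w→1,y→1.
'w': run [7, 5] end={s10,s16,s19,s25,s5} — reject; 1/1 del acc.
1 words, ⪯-incomp.

A = [w].


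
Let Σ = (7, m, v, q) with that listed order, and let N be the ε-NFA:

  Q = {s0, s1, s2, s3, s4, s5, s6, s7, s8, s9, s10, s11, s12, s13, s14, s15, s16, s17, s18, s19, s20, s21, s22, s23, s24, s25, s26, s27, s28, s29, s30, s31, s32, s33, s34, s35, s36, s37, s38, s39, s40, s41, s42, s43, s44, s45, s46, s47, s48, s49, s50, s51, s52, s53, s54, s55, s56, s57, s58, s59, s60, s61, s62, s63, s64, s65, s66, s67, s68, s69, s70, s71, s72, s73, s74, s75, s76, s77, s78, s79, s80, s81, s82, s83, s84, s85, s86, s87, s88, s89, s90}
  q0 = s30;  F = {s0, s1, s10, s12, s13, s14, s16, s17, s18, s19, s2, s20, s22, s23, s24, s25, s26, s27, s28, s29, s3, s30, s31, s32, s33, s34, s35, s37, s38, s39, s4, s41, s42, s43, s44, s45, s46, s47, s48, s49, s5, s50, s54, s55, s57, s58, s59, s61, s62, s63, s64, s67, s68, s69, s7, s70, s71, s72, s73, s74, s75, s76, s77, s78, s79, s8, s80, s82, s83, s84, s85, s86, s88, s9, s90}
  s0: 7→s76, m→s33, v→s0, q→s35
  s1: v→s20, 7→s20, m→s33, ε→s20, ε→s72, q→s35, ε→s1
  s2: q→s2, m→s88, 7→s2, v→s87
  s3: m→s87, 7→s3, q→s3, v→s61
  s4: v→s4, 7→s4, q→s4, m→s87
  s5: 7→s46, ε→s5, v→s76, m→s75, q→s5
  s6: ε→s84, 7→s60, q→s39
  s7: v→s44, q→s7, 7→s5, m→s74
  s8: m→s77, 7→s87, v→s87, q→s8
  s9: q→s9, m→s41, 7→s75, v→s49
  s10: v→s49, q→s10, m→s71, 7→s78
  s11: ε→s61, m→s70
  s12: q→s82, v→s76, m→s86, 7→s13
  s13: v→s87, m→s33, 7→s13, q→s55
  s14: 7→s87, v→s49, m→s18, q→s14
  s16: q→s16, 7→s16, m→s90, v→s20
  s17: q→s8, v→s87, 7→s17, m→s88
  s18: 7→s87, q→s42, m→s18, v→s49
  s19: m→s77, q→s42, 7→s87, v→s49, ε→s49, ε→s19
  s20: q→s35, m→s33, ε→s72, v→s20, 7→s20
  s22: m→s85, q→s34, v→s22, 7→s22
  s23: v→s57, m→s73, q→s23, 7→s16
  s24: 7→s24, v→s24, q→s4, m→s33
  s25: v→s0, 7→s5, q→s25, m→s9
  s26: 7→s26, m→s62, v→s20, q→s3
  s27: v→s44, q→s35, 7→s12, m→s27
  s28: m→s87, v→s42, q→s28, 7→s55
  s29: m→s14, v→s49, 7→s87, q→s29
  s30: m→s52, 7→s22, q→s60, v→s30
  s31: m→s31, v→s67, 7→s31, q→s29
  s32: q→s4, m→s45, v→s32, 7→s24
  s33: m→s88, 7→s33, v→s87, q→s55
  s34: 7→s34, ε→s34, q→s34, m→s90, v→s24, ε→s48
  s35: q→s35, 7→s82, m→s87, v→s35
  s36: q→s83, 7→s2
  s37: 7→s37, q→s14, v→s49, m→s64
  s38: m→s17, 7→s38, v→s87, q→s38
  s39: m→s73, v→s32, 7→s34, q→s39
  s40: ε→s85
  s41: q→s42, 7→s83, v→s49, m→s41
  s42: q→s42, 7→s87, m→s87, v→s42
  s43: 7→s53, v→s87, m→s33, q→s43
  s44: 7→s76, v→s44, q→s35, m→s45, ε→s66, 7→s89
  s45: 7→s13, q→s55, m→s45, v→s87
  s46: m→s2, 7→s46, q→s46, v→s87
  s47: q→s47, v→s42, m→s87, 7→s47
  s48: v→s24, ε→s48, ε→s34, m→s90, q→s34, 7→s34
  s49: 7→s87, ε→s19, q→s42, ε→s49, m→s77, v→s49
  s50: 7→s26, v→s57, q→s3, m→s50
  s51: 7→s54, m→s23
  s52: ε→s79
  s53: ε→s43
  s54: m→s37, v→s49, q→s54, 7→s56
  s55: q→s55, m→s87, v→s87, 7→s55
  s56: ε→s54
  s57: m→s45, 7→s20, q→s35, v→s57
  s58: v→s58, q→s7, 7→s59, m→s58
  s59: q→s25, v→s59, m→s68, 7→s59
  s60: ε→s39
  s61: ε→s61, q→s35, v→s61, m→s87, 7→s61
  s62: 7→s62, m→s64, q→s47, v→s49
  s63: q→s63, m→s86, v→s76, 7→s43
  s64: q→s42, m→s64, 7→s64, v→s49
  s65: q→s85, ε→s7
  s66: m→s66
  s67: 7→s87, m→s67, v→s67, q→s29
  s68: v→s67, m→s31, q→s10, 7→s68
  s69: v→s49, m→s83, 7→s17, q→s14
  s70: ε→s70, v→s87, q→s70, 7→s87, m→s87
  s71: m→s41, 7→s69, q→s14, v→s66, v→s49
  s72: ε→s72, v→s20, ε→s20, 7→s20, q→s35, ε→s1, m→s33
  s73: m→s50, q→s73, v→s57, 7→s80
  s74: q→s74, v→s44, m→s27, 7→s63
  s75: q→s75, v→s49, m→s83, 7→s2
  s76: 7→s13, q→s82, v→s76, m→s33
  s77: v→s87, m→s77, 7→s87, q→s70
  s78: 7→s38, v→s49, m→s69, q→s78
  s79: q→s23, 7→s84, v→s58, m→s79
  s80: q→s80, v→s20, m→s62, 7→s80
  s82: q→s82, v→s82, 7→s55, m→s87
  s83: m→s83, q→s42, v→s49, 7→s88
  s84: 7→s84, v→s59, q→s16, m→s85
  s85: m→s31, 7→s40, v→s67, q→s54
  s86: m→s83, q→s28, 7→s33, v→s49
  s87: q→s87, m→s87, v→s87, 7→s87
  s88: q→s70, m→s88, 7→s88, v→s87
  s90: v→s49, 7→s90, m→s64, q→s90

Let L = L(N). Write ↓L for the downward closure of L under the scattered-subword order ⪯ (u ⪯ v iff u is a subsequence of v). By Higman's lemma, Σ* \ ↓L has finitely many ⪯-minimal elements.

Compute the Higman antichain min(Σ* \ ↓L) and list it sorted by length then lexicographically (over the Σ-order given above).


A = [7mv7, qvmv, qvqm, 7mmq7, qmmqm, mvq77v].

|Q|=91, |F|=75, |δ|=342 (27 ε).
min D↑ (72 st, q0=0, F={25}): 0:7→1,m→2,v→0,q→3 1:7→1,m→4,v→1,q→5 2:7→6,m→2,v→7,q→8 3:7→5,m→9,v→10,q→3 4:7→4,m→11,v→12,q→13 5:7→5,m→14,v→15,q→5 6:7→6,m→4,v→16,q→17 7:7→16,m→7,v→7,q→18 8:7→17,m→9,v→19,q→8 9:7→20,m→21,v→19,q→9 10:7→15,m→22,v→10,q→23 11:7→11,m→11,v→12,q→24 12:7→25,m→12,v→12,q→24 13:7→13,m→26,v→27,q→13 14:7→14,m→28,v→27,q→14 15:7→15,m→29,v→15,q→23 16:7→16,m→30,v→16,q→31 17:7→17,m→14,v→32,q→17 18:7→33,m→34,v→35,q→18 19:7→32,m→22,v→19,q→36 20:7→20,m→37,v→32,q→20 21:7→38,m→21,v→19,q→39 22:7→40,m→22,v→25,q→41 23:7→23,m→25,v→23,q→23 24:7→25,m→42,v→27,q→24 25:7→25,m→25,v→25,q→25 26:7→26,m→28,v→27,q→42 27:7→25,m→43,v→27,q→44 28:7→28,m→28,v→27,q→44 29:7→29,m→45,v→25,q→41 30:7→30,m→11,v→12,q→46 31:7→33,m→47,v→48,q→31 32:7→32,m→29,v→32,q→36 33:7→49,m→50,v→51,q→33 34:7→52,m→53,v→35,q→34 35:7→51,m→22,v→35,q→36 36:7→54,m→25,v→36,q→36 37:7→37,m→28,v→27,q→55 38:7→38,m→37,v→32,q→39 39:7→39,m→25,v→56,q→39 40:7→40,m→29,v→25,q→41 41:7→41,m→25,v→25,q→41 42:7→25,m→57,v→27,q→42 43:7→25,m→43,v→25,q→58 44:7→25,m→25,v→44,q→44 45:7→45,m→45,v→25,q→58 46:7→59,m→60,v→27,q→46 47:7→50,m→61,v→27,q→47 48:7→51,m→29,v→48,q→36 49:7→49,m→62,v→25,q→49 50:7→62,m→63,v→27,q→50 51:7→40,m→29,v→51,q→54 52:7→64,m→65,v→51,q→52 53:7→66,m→53,v→35,q→36 54:7→41,m→25,v→54,q→54 55:7→55,m→25,v→44,q→55 56:7→56,m→25,v→56,q→36 57:7→25,m→57,v→27,q→44 58:7→25,m→25,v→25,q→58 59:7→67,m→68,v→27,q→59 60:7→68,m→61,v→27,q→42 61:7→63,m→61,v→27,q→44 62:7→62,m→45,v→25,q→62 63:7→45,m→63,v→27,q→44 64:7→64,m→29,v→25,q→64 65:7→29,m→63,v→27,q→69 66:7→40,m→65,v→51,q→54 67:7→67,m→70,v→25,q→67 68:7→70,m→63,v→27,q→42 69:7→41,m→25,v→44,q→69 70:7→70,m→45,v→25,q→71 71:7→25,m→43,v→25,q→71 [Hopcroft].
'7mv7': N↓-sim [83, 67, 39, 11, 1] end={s87} — reject; 4/4 del acc.
'qvmv': run [83, 71, 26, 9, 1] end={s87} rej; 4/4 del acc.
'qvqm': N↓-sim [83, 71, 26, 7, 1] end={s87} — reject; 4/4 deletions ∈↓L.
'7mmq7': run [83, 67, 39, 21, 10, 1] end={s87} rej; 5/5 del acc.
'qmmqm': N↓-sim [83, 71, 51, 35, 10, 1] end={s87} — reject; 5/5 deletions ∈↓L.
'mvq77v': run [83, 74, 55, 45, 31, 14, 1] end={s87} — reject; 6/6 del acc.
6 minimals (antichain).


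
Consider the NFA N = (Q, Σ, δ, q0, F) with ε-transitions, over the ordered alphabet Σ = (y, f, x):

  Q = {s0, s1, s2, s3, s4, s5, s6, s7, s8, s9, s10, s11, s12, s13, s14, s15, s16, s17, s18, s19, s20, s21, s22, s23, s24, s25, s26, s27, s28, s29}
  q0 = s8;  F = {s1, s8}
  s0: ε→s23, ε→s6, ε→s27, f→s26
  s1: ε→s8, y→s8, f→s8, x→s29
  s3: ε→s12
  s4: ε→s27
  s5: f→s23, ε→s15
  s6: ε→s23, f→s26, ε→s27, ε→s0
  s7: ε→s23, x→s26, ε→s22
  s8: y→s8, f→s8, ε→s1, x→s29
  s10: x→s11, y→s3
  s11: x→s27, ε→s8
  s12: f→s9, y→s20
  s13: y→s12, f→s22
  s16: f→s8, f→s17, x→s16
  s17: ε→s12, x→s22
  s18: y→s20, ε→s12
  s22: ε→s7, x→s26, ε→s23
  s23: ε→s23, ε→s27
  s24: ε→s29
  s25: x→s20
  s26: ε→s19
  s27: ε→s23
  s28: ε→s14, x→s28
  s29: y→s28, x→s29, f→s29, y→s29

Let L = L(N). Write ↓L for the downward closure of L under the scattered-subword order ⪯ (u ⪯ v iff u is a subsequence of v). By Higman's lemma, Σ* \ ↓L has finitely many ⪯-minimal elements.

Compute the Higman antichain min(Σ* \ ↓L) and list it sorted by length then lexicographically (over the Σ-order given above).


|Q|=30, |F|=2, |δ|=53 (24 ε).
min D↑ (2 st, q0=0, F={1}): 0:y→0,f→0,x→1 1:y→1,f→1,x→1.
'x': |S_i|=[5, 3] end={s14,s28,s29} ∉↓L; 1/1 del acc.
1 minimals (antichain).

Antichain: [x].


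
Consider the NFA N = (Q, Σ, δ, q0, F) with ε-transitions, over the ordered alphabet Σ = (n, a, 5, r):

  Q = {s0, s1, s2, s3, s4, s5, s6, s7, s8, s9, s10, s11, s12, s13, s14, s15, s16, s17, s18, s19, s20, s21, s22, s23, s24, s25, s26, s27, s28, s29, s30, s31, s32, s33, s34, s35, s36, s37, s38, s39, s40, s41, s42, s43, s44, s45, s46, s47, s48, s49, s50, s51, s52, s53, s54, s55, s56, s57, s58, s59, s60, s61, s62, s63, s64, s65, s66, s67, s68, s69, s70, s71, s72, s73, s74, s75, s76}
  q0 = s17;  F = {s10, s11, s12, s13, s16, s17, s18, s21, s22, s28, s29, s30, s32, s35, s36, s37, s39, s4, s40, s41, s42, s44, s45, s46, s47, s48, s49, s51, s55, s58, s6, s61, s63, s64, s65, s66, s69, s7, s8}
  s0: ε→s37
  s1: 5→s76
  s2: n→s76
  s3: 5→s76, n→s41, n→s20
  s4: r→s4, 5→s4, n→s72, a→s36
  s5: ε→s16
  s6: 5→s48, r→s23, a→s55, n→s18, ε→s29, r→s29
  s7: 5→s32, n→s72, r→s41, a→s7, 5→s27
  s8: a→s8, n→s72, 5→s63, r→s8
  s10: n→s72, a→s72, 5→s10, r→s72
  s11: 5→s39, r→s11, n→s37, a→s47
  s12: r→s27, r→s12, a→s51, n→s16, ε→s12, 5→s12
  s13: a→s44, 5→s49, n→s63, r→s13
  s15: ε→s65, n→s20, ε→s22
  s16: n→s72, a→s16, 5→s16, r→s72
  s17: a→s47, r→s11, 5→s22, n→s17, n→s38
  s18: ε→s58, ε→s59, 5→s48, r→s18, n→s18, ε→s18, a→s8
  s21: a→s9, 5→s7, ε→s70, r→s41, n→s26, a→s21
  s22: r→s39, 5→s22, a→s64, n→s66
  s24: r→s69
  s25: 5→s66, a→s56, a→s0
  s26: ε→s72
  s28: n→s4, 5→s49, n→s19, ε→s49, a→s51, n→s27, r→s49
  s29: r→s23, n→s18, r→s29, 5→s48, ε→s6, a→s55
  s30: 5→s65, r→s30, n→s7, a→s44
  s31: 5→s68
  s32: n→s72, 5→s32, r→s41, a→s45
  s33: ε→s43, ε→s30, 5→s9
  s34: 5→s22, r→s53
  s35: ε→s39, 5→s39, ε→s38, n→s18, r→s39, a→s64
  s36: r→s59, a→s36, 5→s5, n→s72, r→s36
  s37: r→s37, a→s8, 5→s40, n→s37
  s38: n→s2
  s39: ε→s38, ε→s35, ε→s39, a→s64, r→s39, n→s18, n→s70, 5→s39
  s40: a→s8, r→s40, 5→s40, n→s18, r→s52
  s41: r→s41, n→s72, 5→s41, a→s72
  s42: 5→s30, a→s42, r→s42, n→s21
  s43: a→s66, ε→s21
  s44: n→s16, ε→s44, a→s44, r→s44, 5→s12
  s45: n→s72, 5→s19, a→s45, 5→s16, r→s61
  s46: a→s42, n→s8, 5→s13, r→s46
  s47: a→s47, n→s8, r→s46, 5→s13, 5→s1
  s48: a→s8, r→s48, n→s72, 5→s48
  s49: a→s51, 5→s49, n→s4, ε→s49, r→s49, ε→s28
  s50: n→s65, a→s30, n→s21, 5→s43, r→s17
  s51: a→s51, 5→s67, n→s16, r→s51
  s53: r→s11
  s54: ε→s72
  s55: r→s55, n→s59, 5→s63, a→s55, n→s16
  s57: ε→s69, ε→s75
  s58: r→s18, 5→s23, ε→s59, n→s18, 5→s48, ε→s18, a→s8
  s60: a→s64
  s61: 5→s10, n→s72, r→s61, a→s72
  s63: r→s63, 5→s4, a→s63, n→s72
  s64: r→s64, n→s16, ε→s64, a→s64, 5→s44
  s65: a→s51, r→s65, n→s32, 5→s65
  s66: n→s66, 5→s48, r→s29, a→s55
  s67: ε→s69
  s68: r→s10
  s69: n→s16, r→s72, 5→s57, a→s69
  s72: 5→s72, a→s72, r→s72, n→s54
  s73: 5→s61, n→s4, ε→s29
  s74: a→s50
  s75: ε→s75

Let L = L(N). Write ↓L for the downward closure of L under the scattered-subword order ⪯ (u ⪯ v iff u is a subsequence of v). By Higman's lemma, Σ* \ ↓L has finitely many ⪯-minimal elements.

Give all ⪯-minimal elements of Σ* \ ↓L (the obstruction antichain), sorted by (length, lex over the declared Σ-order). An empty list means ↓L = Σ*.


Antichain: [ann, 5n5n, 5anr, rnan, a55a5r, aranra].

|Q|=77, |F|=39, |δ|=235 (33 ε).
min D↑ (36 st, q0=0, F={11}): 0:n→0,a→1,5→2,r→3 1:n→4,a→1,5→5,r→6 2:n→7,a→8,5→2,r→9 3:n→10,a→1,5→9,r→3 4:n→11,a→4,5→12,r→4 5:n→12,a→13,5→14,r→5 6:n→4,a→15,5→5,r→6 7:n→7,a→16,5→17,r→18 8:n→19,a→8,5→13,r→8 9:n→20,a→8,5→9,r→9 10:n→10,a→4,5→21,r→10 11:n→11,a→11,5→11,r→11 12:n→11,a→12,5→22,r→12 13:n→19,a→13,5→23,r→13 14:n→22,a→24,5→14,r→14 15:n→25,a→15,5→26,r→15 16:n→19,a→16,5→12,r→16 17:n→11,a→4,5→17,r→17 18:n→20,a→16,5→17,r→18 19:n→11,a→19,5→19,r→11 20:n→20,a→4,5→17,r→20 21:n→20,a→4,5→21,r→21 22:n→11,a→27,5→22,r→22 23:n→19,a→24,5→23,r→23 24:n→19,a→24,5→28,r→24 25:n→11,a→25,5→29,r→30 26:n→29,a→13,5→31,r→26 27:n→11,a→27,5→19,r→27 28:n→19,a→28,5→28,r→11 29:n→11,a→29,5→32,r→30 30:n→11,a→11,5→30,r→30 31:n→32,a→24,5→31,r→31 32:n→11,a→33,5→32,r→30 33:n→11,a→33,5→19,r→34 34:n→11,a→11,5→35,r→34 35:n→11,a→11,5→35,r→11 (ε-aug+det+¬).
'ann': run [57, 40, 21, 3] end={s26,s54,s72} — reject; 3/3 del acc.
'5n5n': N↓-sim [57, 48, 28, 18, 2] end={s54,s72} — reject; 4/4 del acc.
'5anr': run [57, 48, 26, 4, 2] end={s54,s72} rej; 4/4 deletions ∈↓L.
'rnan': |S_i|=[57, 54, 30, 21, 3] end={s26,s54,s72} rej; 4/4 deletions ∈↓L.
'a55a5r': |S_i|=[57, 40, 30, 24, 15, 10, 2] end={s54,s72} ∉↓L; 6/6 single-dels accept.
'aranra': run [57, 40, 37, 33, 16, 5, 2] end={s54,s72} — reject; 6/6 single-dels accept.
6 words, ⪯-incomp.


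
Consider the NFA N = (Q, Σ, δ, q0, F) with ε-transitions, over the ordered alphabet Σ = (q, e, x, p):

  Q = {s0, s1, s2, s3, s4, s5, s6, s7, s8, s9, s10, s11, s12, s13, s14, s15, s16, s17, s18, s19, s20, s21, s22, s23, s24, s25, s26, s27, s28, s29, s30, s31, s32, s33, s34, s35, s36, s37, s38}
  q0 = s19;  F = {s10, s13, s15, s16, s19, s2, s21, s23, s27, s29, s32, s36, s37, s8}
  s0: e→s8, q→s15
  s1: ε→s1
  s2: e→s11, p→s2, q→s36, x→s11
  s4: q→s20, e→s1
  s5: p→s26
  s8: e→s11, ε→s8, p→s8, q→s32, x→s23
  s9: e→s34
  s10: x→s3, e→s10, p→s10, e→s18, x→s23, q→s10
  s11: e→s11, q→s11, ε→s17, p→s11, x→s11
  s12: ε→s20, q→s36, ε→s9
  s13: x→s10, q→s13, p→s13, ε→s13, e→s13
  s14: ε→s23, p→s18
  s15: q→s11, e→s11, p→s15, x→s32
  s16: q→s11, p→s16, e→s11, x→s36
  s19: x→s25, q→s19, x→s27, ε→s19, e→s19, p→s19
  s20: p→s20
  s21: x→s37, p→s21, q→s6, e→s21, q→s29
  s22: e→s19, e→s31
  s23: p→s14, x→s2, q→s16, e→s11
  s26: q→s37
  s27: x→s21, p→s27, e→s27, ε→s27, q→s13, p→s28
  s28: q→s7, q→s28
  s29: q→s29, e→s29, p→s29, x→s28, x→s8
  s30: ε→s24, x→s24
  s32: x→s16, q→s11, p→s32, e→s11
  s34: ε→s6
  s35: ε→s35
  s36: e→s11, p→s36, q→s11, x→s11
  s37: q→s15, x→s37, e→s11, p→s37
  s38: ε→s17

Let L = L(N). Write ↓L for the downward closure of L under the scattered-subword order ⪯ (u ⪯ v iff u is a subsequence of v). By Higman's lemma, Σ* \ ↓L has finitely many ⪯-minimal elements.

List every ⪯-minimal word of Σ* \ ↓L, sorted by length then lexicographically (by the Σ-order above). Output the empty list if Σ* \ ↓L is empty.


min(Σ*\↓L) = [xxxe, xxxqq, xqxxxx].

|Q|=39, |F|=14, |δ|=94 (13 ε).
min D↑ (15 st, q0=0, F={10}): 0:q→0,e→0,x→1,p→0 1:q→2,e→1,x→3,p→1 2:q→2,e→2,x→4,p→2 3:q→5,e→3,x→6,p→3 4:q→4,e→4,x→7,p→4 5:q→5,e→5,x→8,p→5 6:q→9,e→10,x→6,p→6 7:q→11,e→10,x→12,p→7 8:q→13,e→10,x→7,p→8 9:q→10,e→10,x→13,p→9 10:q→10,e→10,x→10,p→10 11:q→10,e→10,x→14,p→11 12:q→14,e→10,x→10,p→12 13:q→10,e→10,x→11,p→13 14:q→10,e→10,x→10,p→14 [Hopcroft].
'xxxe': |S_i|=[23, 22, 19, 15, 2] end={s11,s17} rej; 4/4 del acc.
'xxxqq': run [23, 22, 19, 15, 8, 4] end={s11,s17,s28,s7} ∉↓L; 5/5 del acc.
'xqxxxx': N↓-sim [23, 22, 18, 14, 9, 4, 2] end={s11,s17} ∉↓L; 6/6 deletions ∈↓L.
3 minimals (antichain).


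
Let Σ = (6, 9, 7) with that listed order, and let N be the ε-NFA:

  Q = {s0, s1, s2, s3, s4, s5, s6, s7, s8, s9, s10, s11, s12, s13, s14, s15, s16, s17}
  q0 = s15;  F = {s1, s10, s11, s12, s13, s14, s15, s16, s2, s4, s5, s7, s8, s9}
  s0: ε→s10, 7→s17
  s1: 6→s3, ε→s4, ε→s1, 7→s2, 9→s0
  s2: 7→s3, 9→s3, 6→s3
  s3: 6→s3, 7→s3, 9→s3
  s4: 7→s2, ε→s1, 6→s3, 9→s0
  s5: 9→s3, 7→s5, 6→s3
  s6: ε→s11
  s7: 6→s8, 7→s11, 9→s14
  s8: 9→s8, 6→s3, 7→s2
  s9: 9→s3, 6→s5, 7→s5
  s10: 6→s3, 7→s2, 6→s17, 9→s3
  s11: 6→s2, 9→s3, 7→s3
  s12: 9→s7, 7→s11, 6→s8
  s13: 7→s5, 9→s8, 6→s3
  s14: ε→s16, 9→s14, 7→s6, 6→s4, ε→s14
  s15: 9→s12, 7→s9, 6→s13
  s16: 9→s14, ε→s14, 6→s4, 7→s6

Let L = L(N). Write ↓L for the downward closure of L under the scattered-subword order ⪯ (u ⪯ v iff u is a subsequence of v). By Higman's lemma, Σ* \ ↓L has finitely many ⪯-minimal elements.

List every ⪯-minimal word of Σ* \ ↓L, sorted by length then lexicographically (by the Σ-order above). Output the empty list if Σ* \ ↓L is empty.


A = [66, 79, 977, 776, 999699].

|Q|=18, |F|=14, |δ|=55 (8 ε).
min D↑ (13 st, q0=0, F={4}): 0:6→1,9→2,7→3 1:6→4,9→5,7→6 2:6→5,9→7,7→8 3:6→6,9→4,7→6 4:6→4,9→4,7→4 5:6→4,9→5,7→9 6:6→4,9→4,7→6 7:6→5,9→10,7→8 8:6→9,9→4,7→4 9:6→4,9→4,7→4 10:6→11,9→10,7→8 11:6→4,9→12,7→9 12:6→4,9→4,7→9 (ε-aug+det+¬).
'66': run [18, 10, 2] end={s17,s3} rej; 2/2 single-dels accept.
'79': |S_i|=[18, 7, 1] end={s3} — reject; 2/2 deletions ∈↓L.
'977': |S_i|=[18, 14, 5, 1] end={s3} rej; 3/3 deletions ∈↓L.
'776': N↓-sim [18, 7, 2, 1] end={s3} rej; 3/3 del acc.
'999699': run [18, 14, 13, 12, 7, 5, 1] end={s3} ∉↓L; 6/6 single-dels accept.
5 minimals (antichain).
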